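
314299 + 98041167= 98355466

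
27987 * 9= 251883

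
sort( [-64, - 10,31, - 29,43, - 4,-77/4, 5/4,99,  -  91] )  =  [  -  91, - 64, - 29, - 77/4,-10,  -  4,5/4, 31,43, 99] 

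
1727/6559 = 1727/6559 =0.26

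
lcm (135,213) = 9585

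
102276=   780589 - 678313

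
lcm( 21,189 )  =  189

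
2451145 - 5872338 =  - 3421193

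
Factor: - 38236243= - 38236243^1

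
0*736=0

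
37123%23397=13726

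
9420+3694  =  13114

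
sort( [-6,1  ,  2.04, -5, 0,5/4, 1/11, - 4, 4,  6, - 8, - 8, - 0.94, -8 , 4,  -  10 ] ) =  [ - 10, - 8, - 8 , - 8, - 6, - 5,-4, - 0.94,0 , 1/11,1,  5/4, 2.04,4, 4, 6] 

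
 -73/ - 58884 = 73/58884 = 0.00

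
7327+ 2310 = 9637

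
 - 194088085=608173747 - 802261832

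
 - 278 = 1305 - 1583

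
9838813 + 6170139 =16008952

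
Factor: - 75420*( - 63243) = 2^2*3^4*5^1*419^1 * 7027^1= 4769787060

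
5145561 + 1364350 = 6509911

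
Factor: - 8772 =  -2^2*3^1*17^1*43^1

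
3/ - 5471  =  - 1 + 5468/5471 = - 0.00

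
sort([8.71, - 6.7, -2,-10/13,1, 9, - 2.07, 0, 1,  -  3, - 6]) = [  -  6.7, - 6, - 3,-2.07, - 2,  -  10/13, 0,  1, 1, 8.71,9 ]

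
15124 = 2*7562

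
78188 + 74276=152464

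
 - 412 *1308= - 538896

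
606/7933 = 606/7933  =  0.08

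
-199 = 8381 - 8580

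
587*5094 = 2990178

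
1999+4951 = 6950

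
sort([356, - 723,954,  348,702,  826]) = [-723,348,356, 702, 826,954]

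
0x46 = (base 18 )3G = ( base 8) 106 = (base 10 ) 70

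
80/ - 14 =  - 40/7  =  -  5.71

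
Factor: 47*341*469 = 7516663 = 7^1 * 11^1*31^1 * 47^1*67^1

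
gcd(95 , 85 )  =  5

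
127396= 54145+73251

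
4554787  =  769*5923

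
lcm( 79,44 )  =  3476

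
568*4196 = 2383328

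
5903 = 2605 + 3298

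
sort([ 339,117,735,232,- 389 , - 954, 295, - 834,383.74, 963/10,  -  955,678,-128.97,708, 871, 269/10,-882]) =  [ - 955 , - 954, - 882 , - 834 , - 389,  -  128.97, 269/10,963/10, 117, 232 , 295 , 339,383.74,  678, 708 , 735,871]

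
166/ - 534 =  - 83/267 = - 0.31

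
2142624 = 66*32464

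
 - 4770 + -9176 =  - 13946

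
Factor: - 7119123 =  - 3^1* 11^1*29^1 * 43^1 * 173^1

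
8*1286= 10288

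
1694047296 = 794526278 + 899521018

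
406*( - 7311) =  -2968266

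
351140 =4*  87785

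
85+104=189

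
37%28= 9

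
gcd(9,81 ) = 9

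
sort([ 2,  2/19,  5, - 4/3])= [ - 4/3, 2/19, 2, 5]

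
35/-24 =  - 2  +  13/24 = - 1.46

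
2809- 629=2180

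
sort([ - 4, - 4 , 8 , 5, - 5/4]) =[ - 4,  -  4 ,-5/4,5, 8]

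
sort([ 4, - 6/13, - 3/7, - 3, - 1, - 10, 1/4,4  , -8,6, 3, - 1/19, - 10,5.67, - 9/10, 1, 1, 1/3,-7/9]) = [-10, - 10, - 8,-3,-1 , - 9/10, - 7/9,-6/13, - 3/7, - 1/19, 1/4, 1/3,1,1,3, 4,4,5.67,6 ]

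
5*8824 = 44120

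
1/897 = 1/897 = 0.00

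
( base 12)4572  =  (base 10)7718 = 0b1111000100110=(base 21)hab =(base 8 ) 17046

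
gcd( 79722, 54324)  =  18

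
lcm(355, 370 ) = 26270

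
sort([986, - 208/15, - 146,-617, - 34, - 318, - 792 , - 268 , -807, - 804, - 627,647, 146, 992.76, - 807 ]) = [ - 807, - 807,  -  804, - 792, - 627, -617, - 318, - 268 ,  -  146, - 34 , - 208/15, 146 , 647,986,992.76]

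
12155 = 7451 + 4704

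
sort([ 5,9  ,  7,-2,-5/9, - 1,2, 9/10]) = [ - 2, - 1,-5/9, 9/10, 2,5, 7 , 9] 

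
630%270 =90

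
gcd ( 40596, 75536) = 4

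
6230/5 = 1246= 1246.00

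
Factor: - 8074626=  -  2^1*3^1*7^1*17^1*43^1*263^1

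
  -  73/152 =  - 1  +  79/152 = - 0.48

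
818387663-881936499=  - 63548836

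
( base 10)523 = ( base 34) FD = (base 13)313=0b1000001011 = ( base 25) kn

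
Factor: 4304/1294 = 2152/647=2^3*269^1*647^( - 1) 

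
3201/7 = 457 + 2/7  =  457.29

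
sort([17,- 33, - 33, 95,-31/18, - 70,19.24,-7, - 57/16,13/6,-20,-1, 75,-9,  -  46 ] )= [ - 70, - 46,-33,- 33,-20, - 9,-7,  -  57/16,-31/18, - 1,13/6,17, 19.24,75, 95 ]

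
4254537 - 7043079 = - 2788542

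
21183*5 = 105915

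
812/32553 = 812/32553 =0.02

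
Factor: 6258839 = 17^1*347^1*1061^1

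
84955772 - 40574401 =44381371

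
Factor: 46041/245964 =2^(  -  2)*149^1*199^ ( - 1) = 149/796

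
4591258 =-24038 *( -191)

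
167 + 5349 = 5516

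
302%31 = 23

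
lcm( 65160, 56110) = 2019960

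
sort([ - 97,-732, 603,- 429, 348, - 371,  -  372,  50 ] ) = [ - 732,-429,-372, - 371, - 97, 50,348 , 603] 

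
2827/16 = 176 + 11/16 = 176.69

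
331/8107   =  331/8107 = 0.04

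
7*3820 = 26740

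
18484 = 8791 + 9693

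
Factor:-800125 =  - 5^3 * 37^1*173^1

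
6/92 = 3/46 = 0.07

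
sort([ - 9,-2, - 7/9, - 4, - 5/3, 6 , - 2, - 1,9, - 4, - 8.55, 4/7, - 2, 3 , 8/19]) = [ - 9, - 8.55, - 4, - 4, - 2, - 2, - 2,  -  5/3,  -  1, - 7/9, 8/19, 4/7 , 3, 6,9 ] 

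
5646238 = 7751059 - 2104821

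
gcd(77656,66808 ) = 8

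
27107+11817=38924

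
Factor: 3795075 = 3^2 * 5^2*101^1*167^1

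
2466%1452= 1014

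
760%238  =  46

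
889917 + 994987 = 1884904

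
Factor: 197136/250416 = 37^1*47^( - 1) = 37/47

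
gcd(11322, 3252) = 6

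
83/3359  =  83/3359 = 0.02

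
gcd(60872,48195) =7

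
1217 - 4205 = - 2988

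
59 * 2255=133045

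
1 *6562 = 6562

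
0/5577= 0 = 0.00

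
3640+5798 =9438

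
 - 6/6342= - 1/1057 = - 0.00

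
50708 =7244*7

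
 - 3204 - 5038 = - 8242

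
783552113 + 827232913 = 1610785026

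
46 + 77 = 123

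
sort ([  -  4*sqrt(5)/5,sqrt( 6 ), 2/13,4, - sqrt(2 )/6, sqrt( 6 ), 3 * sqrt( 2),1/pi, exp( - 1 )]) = [-4*sqrt( 5 )/5, - sqrt( 2)/6  ,  2/13, 1/pi, exp (-1), sqrt(6),sqrt(6),4, 3*sqrt(2)]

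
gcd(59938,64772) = 2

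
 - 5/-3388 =5/3388=0.00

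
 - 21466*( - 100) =2146600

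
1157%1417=1157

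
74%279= 74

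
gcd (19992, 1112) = 8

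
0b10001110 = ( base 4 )2032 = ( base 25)5H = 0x8E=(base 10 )142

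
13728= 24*572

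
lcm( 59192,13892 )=1361416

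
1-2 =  - 1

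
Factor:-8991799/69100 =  - 2^(-2) *5^( - 2 )*691^( - 1 )*8991799^1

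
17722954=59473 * 298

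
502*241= 120982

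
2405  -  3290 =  - 885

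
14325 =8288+6037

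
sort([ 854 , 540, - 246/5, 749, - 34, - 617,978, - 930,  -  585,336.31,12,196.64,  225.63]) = [ - 930, - 617,-585, - 246/5, - 34,  12,196.64,  225.63, 336.31,540, 749,  854,978]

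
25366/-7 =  - 25366/7 = - 3623.71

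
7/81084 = 7/81084 = 0.00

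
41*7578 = 310698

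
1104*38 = 41952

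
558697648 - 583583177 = - 24885529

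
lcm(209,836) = 836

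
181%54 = 19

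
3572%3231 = 341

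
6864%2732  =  1400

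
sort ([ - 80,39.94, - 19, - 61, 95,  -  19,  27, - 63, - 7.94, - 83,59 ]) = [ - 83, - 80, - 63, - 61  , - 19, - 19, - 7.94,27,39.94,59,  95]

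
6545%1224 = 425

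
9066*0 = 0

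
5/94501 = 5/94501=0.00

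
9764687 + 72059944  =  81824631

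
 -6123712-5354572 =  - 11478284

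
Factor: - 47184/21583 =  - 2^4*3^1*113^( - 1)*191^( - 1 )*983^1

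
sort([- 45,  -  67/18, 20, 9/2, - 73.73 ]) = [-73.73, -45, - 67/18, 9/2,  20] 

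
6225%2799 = 627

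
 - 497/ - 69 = 497/69 = 7.20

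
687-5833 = -5146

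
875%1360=875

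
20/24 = 5/6 = 0.83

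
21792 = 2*10896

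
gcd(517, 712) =1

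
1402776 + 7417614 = 8820390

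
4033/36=112 + 1/36=112.03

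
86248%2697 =2641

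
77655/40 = 15531/8 = 1941.38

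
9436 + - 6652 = 2784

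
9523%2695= 1438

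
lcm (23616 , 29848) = 2149056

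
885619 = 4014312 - 3128693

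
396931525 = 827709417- 430777892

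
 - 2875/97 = -2875/97  =  - 29.64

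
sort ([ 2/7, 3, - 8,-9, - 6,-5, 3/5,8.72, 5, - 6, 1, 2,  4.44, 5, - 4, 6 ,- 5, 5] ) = [ - 9, - 8, - 6, - 6, - 5, - 5,- 4,  2/7, 3/5, 1, 2, 3, 4.44, 5, 5, 5, 6, 8.72]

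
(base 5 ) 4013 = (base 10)508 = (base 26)JE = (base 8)774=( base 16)1fc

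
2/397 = 2/397 = 0.01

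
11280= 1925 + 9355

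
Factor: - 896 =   -  2^7*7^1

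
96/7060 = 24/1765 = 0.01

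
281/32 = 281/32 =8.78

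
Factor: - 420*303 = -127260 = - 2^2*3^2*5^1 * 7^1 * 101^1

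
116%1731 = 116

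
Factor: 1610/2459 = 2^1 * 5^1*7^1*23^1*  2459^( - 1)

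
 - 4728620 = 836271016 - 840999636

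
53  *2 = 106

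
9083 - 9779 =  - 696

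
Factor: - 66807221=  - 13^2*395309^1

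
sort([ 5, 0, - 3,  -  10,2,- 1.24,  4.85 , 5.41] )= [-10,-3, - 1.24,0, 2, 4.85,5 , 5.41] 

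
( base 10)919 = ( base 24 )1e7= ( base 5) 12134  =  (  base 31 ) tk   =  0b1110010111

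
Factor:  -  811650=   -2^1*3^1*5^2*7^1*773^1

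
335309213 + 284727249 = 620036462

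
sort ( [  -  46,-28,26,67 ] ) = [ - 46, - 28 , 26,67 ] 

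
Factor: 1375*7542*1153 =2^1*3^2*5^3*11^1*419^1*1153^1 = 11956898250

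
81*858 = 69498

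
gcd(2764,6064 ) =4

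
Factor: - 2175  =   - 3^1*5^2* 29^1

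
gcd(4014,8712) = 18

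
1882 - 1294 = 588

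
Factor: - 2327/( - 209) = 11^(  -  1 )*13^1 * 19^ ( - 1 )*179^1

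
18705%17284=1421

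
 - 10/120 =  - 1 + 11/12=- 0.08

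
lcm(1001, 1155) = 15015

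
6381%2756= 869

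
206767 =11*18797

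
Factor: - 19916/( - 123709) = 2^2*13^1*17^ ( - 1 )*19^( - 1 ) = 52/323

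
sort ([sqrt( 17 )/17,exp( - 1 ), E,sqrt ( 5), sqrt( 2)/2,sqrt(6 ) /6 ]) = [ sqrt( 17)/17,exp( - 1),sqrt( 6 )/6, sqrt (2 ) /2,sqrt( 5 ) , E ]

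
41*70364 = 2884924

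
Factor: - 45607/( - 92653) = 11^( - 1) * 59^1 * 773^1*8423^( - 1 ) 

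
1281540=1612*795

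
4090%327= 166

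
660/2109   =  220/703 = 0.31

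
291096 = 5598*52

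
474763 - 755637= - 280874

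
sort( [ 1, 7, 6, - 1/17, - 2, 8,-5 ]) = [ - 5, - 2, - 1/17, 1,6,7, 8]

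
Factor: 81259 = 23^1*3533^1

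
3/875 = 3/875 = 0.00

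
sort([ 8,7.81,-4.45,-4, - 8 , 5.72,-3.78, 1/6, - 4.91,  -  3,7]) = [ - 8, - 4.91,-4.45,  -  4 , - 3.78,  -  3, 1/6,5.72,7,7.81, 8 ] 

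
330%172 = 158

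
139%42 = 13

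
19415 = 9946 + 9469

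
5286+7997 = 13283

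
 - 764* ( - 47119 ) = 35998916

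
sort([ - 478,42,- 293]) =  [ - 478, - 293 , 42]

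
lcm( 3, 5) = 15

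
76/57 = 4/3 = 1.33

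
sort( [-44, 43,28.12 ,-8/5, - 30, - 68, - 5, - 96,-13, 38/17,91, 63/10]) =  [ - 96,-68, - 44, - 30, - 13, - 5, - 8/5,38/17, 63/10,28.12,43,91]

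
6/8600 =3/4300 = 0.00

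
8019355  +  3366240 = 11385595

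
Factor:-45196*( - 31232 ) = 1411561472 =2^11*61^1*11299^1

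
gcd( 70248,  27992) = 8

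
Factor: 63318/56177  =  2^1 * 3^1*11^(-1)*61^1*173^1*5107^ ( - 1 )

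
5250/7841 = 5250/7841 = 0.67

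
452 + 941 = 1393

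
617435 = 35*17641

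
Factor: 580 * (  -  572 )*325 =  - 2^4*5^3 * 11^1*13^2*29^1 = - 107822000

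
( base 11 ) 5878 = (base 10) 7708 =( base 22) FK8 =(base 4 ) 1320130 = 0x1e1c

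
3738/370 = 10 + 19/185 = 10.10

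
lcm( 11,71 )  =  781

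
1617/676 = 1617/676 = 2.39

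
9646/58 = 166 + 9/29 = 166.31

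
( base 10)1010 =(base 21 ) 262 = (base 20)2AA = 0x3f2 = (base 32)VI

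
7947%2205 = 1332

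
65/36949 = 65/36949 = 0.00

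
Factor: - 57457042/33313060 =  - 2^( - 1 )*5^( - 1 )*11^( - 1)*17^1*151423^( - 1 )*1689913^1 = - 28728521/16656530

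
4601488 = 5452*844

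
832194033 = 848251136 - 16057103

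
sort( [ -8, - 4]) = [ - 8, - 4 ] 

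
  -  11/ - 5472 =11/5472 =0.00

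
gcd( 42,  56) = 14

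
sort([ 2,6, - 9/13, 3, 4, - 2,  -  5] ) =[-5, - 2, - 9/13, 2,3 , 4, 6] 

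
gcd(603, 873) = 9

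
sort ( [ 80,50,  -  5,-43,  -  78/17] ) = [-43, - 5, - 78/17,  50, 80]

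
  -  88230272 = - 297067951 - -208837679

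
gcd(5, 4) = 1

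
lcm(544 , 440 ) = 29920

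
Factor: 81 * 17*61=83997 = 3^4*17^1 *61^1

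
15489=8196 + 7293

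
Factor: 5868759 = 3^1*13^1*29^1*5189^1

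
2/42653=2/42653 = 0.00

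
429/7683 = 11/197  =  0.06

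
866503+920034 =1786537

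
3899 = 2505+1394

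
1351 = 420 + 931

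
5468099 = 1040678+4427421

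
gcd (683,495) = 1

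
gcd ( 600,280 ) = 40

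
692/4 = 173 = 173.00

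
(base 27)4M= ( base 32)42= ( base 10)130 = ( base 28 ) 4i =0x82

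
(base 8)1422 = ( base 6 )3350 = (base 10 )786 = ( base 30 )Q6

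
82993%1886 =9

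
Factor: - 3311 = - 7^1*11^1*43^1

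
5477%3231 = 2246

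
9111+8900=18011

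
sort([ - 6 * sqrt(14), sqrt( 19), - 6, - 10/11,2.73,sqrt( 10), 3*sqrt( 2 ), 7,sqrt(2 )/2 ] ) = [-6*sqrt( 14), - 6, - 10/11,sqrt( 2) /2, 2.73, sqrt( 10 ), 3*sqrt( 2 ),sqrt( 19), 7]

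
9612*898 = 8631576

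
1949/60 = 32 +29/60  =  32.48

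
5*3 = 15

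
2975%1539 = 1436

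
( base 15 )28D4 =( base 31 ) 937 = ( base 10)8749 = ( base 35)74Y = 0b10001000101101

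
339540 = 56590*6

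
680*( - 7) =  -4760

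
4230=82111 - 77881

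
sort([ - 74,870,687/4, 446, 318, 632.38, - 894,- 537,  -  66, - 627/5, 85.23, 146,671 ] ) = [ - 894, - 537, - 627/5, - 74, - 66,85.23, 146, 687/4, 318, 446, 632.38, 671,870 ]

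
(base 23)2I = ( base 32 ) 20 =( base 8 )100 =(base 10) 64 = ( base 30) 24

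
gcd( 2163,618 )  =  309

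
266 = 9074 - 8808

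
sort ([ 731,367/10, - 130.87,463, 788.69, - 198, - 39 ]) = [ - 198, - 130.87, - 39, 367/10,463 , 731,788.69 ]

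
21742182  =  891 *24402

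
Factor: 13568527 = 7^1*19^1*102019^1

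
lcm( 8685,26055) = 26055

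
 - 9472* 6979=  - 66105088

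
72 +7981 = 8053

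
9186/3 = 3062 = 3062.00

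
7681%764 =41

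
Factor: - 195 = - 3^1*5^1 *13^1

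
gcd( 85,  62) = 1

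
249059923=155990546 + 93069377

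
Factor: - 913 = - 11^1*83^1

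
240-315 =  - 75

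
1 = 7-6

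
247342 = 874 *283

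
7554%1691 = 790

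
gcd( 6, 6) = 6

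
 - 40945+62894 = 21949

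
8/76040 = 1/9505 = 0.00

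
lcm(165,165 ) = 165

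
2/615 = 2/615= 0.00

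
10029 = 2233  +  7796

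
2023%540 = 403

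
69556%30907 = 7742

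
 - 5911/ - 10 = 5911/10  =  591.10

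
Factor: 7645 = 5^1*11^1 *139^1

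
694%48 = 22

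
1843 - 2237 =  - 394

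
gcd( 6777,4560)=3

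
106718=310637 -203919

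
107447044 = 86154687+21292357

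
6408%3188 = 32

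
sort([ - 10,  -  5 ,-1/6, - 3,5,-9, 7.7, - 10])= [ - 10, - 10, - 9, - 5, - 3, - 1/6,5, 7.7] 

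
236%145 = 91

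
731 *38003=27780193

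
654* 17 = 11118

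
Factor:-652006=-2^1*53^1*6151^1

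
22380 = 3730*6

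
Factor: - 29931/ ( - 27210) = 2^(-1)*5^( -1)*11^1= 11/10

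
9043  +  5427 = 14470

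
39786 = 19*2094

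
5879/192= 5879/192 = 30.62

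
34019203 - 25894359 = 8124844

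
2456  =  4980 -2524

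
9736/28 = 2434/7  =  347.71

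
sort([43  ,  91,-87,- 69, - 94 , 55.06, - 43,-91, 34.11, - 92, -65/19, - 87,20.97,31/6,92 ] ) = [ - 94, - 92,  -  91, - 87,  -  87,  -  69, -43, - 65/19, 31/6,20.97 , 34.11,  43,55.06, 91, 92] 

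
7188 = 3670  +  3518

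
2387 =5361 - 2974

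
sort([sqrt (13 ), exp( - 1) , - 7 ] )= [ - 7, exp( - 1),sqrt(13 ) ] 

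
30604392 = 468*65394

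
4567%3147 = 1420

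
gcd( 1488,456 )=24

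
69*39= 2691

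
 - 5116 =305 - 5421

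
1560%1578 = 1560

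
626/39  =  626/39 =16.05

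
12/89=12/89 = 0.13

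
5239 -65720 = -60481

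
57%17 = 6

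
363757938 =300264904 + 63493034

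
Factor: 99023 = 99023^1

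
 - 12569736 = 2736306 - 15306042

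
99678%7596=930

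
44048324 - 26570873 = 17477451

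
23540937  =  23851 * 987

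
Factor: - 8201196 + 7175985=  -  3^1*11^1*47^1*661^1=- 1025211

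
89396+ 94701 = 184097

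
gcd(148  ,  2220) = 148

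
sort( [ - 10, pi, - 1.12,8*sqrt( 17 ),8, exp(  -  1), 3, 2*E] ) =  [ - 10, - 1.12,exp( - 1)  ,  3, pi, 2*E,  8, 8*sqrt(17 ) ] 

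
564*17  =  9588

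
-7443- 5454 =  - 12897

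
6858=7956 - 1098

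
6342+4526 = 10868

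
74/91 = 74/91 = 0.81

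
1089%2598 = 1089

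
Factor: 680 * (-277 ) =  - 188360 = - 2^3 * 5^1*17^1*277^1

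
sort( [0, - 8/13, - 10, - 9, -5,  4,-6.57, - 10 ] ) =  [ - 10, -10, - 9, - 6.57, - 5, - 8/13 , 0, 4 ]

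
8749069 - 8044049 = 705020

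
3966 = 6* 661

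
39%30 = 9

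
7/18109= 1/2587= 0.00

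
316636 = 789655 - 473019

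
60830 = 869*70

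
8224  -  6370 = 1854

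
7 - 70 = -63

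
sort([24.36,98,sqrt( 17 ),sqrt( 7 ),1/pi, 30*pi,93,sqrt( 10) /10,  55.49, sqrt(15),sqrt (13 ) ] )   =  [ sqrt(10)/10 , 1/pi,sqrt(7 ),sqrt( 13),sqrt(  15 ),sqrt( 17),24.36,55.49  ,  93,30* pi,98]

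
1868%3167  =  1868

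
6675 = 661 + 6014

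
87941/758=87941/758=116.02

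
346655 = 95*3649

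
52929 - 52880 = 49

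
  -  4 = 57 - 61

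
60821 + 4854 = 65675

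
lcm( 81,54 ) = 162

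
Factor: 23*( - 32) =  -736 = - 2^5*23^1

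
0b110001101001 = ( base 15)E1C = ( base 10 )3177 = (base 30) 3fr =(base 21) 746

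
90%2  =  0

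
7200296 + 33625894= 40826190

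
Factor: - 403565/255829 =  - 5^1*7^(  -  2)*23^( - 1 )*227^( - 1) * 80713^1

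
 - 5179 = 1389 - 6568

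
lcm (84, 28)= 84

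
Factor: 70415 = 5^1*14083^1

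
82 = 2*41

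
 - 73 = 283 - 356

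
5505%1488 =1041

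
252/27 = 28/3 = 9.33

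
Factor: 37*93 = 3^1*31^1*37^1 = 3441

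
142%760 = 142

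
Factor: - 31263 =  - 3^1*17^1*613^1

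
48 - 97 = -49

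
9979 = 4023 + 5956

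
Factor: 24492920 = 2^3*5^1*17^1 * 181^1 * 199^1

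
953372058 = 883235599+70136459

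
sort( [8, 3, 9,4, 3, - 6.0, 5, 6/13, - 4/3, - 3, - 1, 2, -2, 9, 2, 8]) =[ - 6.0,-3, - 2, - 4/3, - 1, 6/13, 2, 2,3,3, 4, 5, 8,8, 9, 9 ]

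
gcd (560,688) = 16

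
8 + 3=11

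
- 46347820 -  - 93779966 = 47432146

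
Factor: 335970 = 2^1*3^2*5^1 * 3733^1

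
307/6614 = 307/6614 = 0.05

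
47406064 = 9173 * 5168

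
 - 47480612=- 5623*8444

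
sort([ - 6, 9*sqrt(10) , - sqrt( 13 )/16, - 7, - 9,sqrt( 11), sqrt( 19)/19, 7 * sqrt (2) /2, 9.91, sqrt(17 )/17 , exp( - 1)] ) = [ - 9, - 7, -6, - sqrt(13)/16,sqrt(19)/19,sqrt( 17 ) /17,exp( - 1 ),sqrt (11 ), 7*sqrt(2)/2, 9.91,9*sqrt( 10) ]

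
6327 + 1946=8273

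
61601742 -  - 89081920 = 150683662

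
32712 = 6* 5452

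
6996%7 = 3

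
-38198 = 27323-65521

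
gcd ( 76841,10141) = 1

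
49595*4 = 198380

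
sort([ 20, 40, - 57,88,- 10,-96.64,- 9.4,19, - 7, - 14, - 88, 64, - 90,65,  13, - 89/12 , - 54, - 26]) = [ - 96.64, - 90, - 88, - 57,-54, - 26, - 14, - 10  , - 9.4,-89/12,- 7, 13,19,20, 40 , 64,65, 88] 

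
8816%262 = 170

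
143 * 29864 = 4270552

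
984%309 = 57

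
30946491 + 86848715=117795206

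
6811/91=973/13  =  74.85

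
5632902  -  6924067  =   - 1291165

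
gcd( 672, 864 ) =96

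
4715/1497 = 4715/1497 = 3.15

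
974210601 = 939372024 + 34838577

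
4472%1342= 446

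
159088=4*39772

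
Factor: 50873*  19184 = 2^4 * 11^1*109^1 * 50873^1 = 975947632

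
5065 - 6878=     -  1813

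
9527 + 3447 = 12974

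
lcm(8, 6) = 24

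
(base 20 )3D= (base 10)73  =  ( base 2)1001001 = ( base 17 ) 45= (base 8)111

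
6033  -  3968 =2065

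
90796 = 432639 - 341843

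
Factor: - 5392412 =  - 2^2 * 379^1*3557^1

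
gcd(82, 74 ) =2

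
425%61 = 59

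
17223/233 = 73 + 214/233 = 73.92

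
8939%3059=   2821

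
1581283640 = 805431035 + 775852605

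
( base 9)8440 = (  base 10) 6192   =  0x1830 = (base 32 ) 61g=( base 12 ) 3700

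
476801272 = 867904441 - 391103169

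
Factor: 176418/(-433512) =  - 363/892 =-2^ (-2)*3^1*11^2*223^( - 1)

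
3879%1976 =1903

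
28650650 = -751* ( - 38150)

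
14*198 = 2772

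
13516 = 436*31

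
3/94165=3/94165 = 0.00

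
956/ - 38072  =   - 1 + 9279/9518 = - 0.03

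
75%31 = 13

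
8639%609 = 113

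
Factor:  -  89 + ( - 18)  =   -107= -107^1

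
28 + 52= 80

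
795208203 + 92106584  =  887314787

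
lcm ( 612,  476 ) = 4284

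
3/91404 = 1/30468= 0.00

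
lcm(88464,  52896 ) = 5130912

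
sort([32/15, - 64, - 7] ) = [ - 64, - 7,32/15]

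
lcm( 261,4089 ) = 12267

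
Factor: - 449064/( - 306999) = 648/443   =  2^3*3^4 * 443^ ( - 1 ) 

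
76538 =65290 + 11248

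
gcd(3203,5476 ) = 1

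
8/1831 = 8/1831 = 0.00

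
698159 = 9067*77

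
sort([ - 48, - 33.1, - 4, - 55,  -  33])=[ - 55, - 48, - 33.1, - 33, - 4]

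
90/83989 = 90/83989 = 0.00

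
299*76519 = 22879181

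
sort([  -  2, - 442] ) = [-442, - 2 ] 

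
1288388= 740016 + 548372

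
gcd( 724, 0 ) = 724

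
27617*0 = 0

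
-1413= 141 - 1554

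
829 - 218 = 611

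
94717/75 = 94717/75 = 1262.89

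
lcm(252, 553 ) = 19908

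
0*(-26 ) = 0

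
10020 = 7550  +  2470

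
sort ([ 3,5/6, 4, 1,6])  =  [5/6, 1,3, 4,6]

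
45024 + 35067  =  80091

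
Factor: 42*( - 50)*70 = - 147000 =- 2^3*3^1*5^3 * 7^2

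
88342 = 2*44171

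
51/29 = 51/29  =  1.76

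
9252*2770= 25628040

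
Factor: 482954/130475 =2^1*5^( - 2)*17^( - 1)*23^1 * 307^( - 1 )*10499^1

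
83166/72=13861/12 = 1155.08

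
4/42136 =1/10534 = 0.00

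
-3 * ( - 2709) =8127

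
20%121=20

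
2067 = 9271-7204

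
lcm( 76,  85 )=6460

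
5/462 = 5/462 = 0.01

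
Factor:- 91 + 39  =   - 2^2*13^1 = -52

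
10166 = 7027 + 3139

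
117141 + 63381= 180522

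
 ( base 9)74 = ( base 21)34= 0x43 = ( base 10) 67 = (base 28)2B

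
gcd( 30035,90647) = 1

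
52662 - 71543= - 18881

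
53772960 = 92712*580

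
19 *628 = 11932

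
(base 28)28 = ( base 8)100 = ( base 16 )40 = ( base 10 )64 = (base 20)34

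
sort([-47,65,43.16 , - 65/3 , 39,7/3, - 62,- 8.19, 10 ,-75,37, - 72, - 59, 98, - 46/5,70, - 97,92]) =[ - 97,-75, - 72,- 62 , - 59,-47,- 65/3, - 46/5, - 8.19,7/3,10, 37,39 , 43.16,65,70 , 92,98]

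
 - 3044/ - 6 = 1522/3  =  507.33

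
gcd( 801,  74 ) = 1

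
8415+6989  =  15404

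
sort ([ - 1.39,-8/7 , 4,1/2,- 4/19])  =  [ - 1.39, - 8/7, - 4/19,1/2, 4 ] 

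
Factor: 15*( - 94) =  - 1410 = -2^1*3^1*5^1*47^1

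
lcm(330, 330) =330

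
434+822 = 1256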